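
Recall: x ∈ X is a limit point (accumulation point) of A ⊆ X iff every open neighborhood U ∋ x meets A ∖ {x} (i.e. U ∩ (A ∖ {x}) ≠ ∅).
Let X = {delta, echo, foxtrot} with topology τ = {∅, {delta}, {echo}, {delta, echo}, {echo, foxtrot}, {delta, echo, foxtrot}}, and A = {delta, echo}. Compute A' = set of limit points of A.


A' = {foxtrot}

For each x ∈ X, list the open sets U ∈ τ with x ∈ U, then check whether U ∩ (A ∖ {x}) ≠ ∅ for every such U.
  x = delta: open {delta} ∋ x has {delta} ∩ (A ∖ {delta}) = ∅, so x is NOT a limit point.
  x = echo: open {echo} ∋ x has {echo} ∩ (A ∖ {echo}) = ∅, so x is NOT a limit point.
  x = foxtrot: opens ∋ x are {echo, foxtrot}, {delta, echo, foxtrot}; each meets A ∖ {foxtrot}, so x IS a limit point.
Collecting: A' = {foxtrot}.


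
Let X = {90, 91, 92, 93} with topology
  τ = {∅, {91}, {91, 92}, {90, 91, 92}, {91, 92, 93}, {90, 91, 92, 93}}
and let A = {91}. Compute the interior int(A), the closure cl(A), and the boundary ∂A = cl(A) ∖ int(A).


int(A) = {91}, cl(A) = {90, 91, 92, 93}, ∂A = {90, 92, 93}.

Closed sets in (X, τ) are complements of opens:
  closed(X, τ) = {∅, {90}, {93}, {90, 93}, {90, 92, 93}, {90, 91, 92, 93}}.
int(A) = ⋃ {U ∈ τ : U ⊆ A}. Opens contained in A: ∅, {91}.
Taking the union of these: int(A) = {91}.
cl(A) = ⋂ {C closed : A ⊆ C}. Closed sets containing A: {90, 91, 92, 93}.
Intersecting these: cl(A) = {90, 91, 92, 93}.
∂A = cl(A) ∖ int(A) = {90, 91, 92, 93} ∖ {91} = {90, 92, 93}.


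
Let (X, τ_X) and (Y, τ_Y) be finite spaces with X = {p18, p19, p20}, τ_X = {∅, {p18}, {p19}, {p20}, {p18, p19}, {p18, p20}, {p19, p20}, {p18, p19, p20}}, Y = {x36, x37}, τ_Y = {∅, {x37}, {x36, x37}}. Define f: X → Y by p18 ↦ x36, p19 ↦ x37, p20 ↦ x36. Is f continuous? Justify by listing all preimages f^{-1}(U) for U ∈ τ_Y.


f IS continuous.

Compute f^{-1}(U) for each U ∈ τ_Y:
  U = ∅: f^{-1}(U) = ∅ ∈ τ_X ✓.
  U = {x37}: f^{-1}(U) = {p19} ∈ τ_X ✓.
  U = {x36, x37}: f^{-1}(U) = {p18, p19, p20} ∈ τ_X ✓.
Every preimage lies in τ_X, so f IS continuous.


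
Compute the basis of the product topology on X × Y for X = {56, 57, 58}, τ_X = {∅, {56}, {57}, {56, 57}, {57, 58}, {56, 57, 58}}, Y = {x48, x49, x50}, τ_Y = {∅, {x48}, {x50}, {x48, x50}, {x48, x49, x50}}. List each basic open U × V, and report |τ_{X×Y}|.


Basis B = {∅ × ∅, {56} × {x48}, {56} × {x50}, {57} × {x48}, {57} × {x50}, {56} × {x48, x50}, {56, 57} × {x48}, {56, 57} × {x50}, {57} × {x48, x50}, {57, 58} × {x48}, {57, 58} × {x50}, {56} × {x48, x49, x50}, {56, 57, 58} × {x48}, {56, 57, 58} × {x50}, {57} × {x48, x49, x50}, {56, 57} × {x48, x50}, {57, 58} × {x48, x50}, {56, 57} × {x48, x49, x50}, {56, 57, 58} × {x48, x50}, {57, 58} × {x48, x49, x50}, {56, 57, 58} × {x48, x49, x50}}; |τ_{X×Y}| = 70.

Enumerate products U × V with U ∈ τ_X, V ∈ τ_Y (deduplicated):
  ∅ × ∅ = {} (∅)
  {56} × {x48} = {(56,x48)}
  {56} × {x50} = {(56,x50)}
  {57} × {x48} = {(57,x48)}
  {57} × {x50} = {(57,x50)}
  {56} × {x48, x50} = {(56,x48), (56,x50)}
  {56, 57} × {x48} = {(56,x48), (57,x48)}
  {56, 57} × {x50} = {(56,x50), (57,x50)}
  {57} × {x48, x50} = {(57,x48), (57,x50)}
  {57, 58} × {x48} = {(57,x48), (58,x48)}
  {57, 58} × {x50} = {(57,x50), (58,x50)}
  {56} × {x48, x49, x50} = {(56,x48), (56,x49), (56,x50)}
  {56, 57, 58} × {x48} = {(56,x48), (57,x48), (58,x48)}
  {56, 57, 58} × {x50} = {(56,x50), (57,x50), (58,x50)}
  {57} × {x48, x49, x50} = {(57,x48), (57,x49), (57,x50)}
  {56, 57} × {x48, x50} = {(56,x48), (56,x50), (57,x48), (57,x50)}
  {57, 58} × {x48, x50} = {(57,x48), (57,x50), (58,x48), (58,x50)}
  {56, 57} × {x48, x49, x50} = {(56,x48), (56,x49), (56,x50), (57,x48), (57,x49), (57,x50)}
  {56, 57, 58} × {x48, x50} = {(56,x48), (56,x50), (57,x48), (57,x50), (58,x48), (58,x50)}
  {57, 58} × {x48, x49, x50} = {(57,x48), (57,x49), (57,x50), (58,x48), (58,x49), (58,x50)}
  {56, 57, 58} × {x48, x49, x50} = {(56,x48), (56,x49), (56,x50), (57,x48), (57,x49), (57,x50), (58,x48), (58,x49), (58,x50)}
These 21 distinct sets form the basis B.
Close under arbitrary unions to get τ_{X×Y}; counting gives |τ_{X×Y}| = 70.


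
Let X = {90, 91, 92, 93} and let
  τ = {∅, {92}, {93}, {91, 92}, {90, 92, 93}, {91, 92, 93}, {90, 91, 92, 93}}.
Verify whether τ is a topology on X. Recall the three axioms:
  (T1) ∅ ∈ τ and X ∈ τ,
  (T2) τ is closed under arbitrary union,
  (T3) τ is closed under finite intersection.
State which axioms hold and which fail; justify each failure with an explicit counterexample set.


τ is NOT a topology on X.

Axiom (T1): ∅ ∈ τ? Yes; X ∈ τ? Yes.
Axiom (T2/T3): check pairwise unions and intersections of members of τ.
Counterexample for (T2): {92} ∪ {93} = {92, 93} ∉ τ. Therefore τ is NOT a topology.


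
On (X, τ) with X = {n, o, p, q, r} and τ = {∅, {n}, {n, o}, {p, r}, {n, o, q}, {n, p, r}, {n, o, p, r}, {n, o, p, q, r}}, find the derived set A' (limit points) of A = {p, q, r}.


A' = {p, r}

For each x ∈ X, list the open sets U ∈ τ with x ∈ U, then check whether U ∩ (A ∖ {x}) ≠ ∅ for every such U.
  x = n: open {n} ∋ x has {n} ∩ (A ∖ {n}) = ∅, so x is NOT a limit point.
  x = o: open {n, o} ∋ x has {n, o} ∩ (A ∖ {o}) = ∅, so x is NOT a limit point.
  x = p: opens ∋ x are {p, r}, {n, p, r}, {n, o, p, r}, {n, o, p, q, r}; each meets A ∖ {p}, so x IS a limit point.
  x = q: open {n, o, q} ∋ x has {n, o, q} ∩ (A ∖ {q}) = ∅, so x is NOT a limit point.
  x = r: opens ∋ x are {p, r}, {n, p, r}, {n, o, p, r}, {n, o, p, q, r}; each meets A ∖ {r}, so x IS a limit point.
Collecting: A' = {p, r}.


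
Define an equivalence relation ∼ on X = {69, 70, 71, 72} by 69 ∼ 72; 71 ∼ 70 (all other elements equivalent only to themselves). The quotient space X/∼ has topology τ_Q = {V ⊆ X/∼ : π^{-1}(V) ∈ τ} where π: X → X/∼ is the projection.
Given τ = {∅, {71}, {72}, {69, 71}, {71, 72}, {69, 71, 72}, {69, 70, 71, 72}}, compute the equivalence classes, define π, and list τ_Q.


X/∼ = {[69=72], [70=71]}; |τ_Q| = 2.

Equivalence classes: [69=72], [70=71].
Quotient map π: X → X/∼ sends 69 ↦ [69=72], 70 ↦ [70=71], 71 ↦ [70=71], 72 ↦ [69=72].
For each subset V ⊆ X/∼, compute π^{-1}(V) ⊆ X and check whether π^{-1}(V) ∈ τ. V is open in τ_Q iff π^{-1}(V) ∈ τ.
  V = {}: π^{-1}(V) = ∅ ∈ τ ✓.
  V = {[69=72]}: π^{-1}(V) = {69, 72} ∉ τ ✗.
  V = {[70=71]}: π^{-1}(V) = {70, 71} ∉ τ ✗.
  V = {[69=72], [70=71]}: π^{-1}(V) = {69, 70, 71, 72} ∈ τ ✓.
Open sets in the quotient: τ_Q = {{}, {[69=72], [70=71]}} (2 elements).


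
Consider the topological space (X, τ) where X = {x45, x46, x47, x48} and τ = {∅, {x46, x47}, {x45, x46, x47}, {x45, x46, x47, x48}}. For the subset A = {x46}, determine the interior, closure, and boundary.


int(A) = ∅, cl(A) = {x45, x46, x47, x48}, ∂A = {x45, x46, x47, x48}.

Closed sets in (X, τ) are complements of opens:
  closed(X, τ) = {∅, {x48}, {x45, x48}, {x45, x46, x47, x48}}.
int(A) = ⋃ {U ∈ τ : U ⊆ A}. Opens contained in A: ∅.
Taking the union of these: int(A) = ∅.
cl(A) = ⋂ {C closed : A ⊆ C}. Closed sets containing A: {x45, x46, x47, x48}.
Intersecting these: cl(A) = {x45, x46, x47, x48}.
∂A = cl(A) ∖ int(A) = {x45, x46, x47, x48} ∖ ∅ = {x45, x46, x47, x48}.


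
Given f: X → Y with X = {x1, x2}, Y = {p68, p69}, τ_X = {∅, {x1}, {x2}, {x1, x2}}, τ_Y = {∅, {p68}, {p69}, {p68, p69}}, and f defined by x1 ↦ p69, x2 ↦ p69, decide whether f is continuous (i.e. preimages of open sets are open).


f IS continuous.

Compute f^{-1}(U) for each U ∈ τ_Y:
  U = ∅: f^{-1}(U) = ∅ ∈ τ_X ✓.
  U = {p68}: f^{-1}(U) = ∅ ∈ τ_X ✓.
  U = {p69}: f^{-1}(U) = {x1, x2} ∈ τ_X ✓.
  U = {p68, p69}: f^{-1}(U) = {x1, x2} ∈ τ_X ✓.
Every preimage lies in τ_X, so f IS continuous.


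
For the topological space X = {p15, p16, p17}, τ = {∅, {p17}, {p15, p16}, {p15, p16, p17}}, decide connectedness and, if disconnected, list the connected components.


(X, τ) is disconnected; components = [{p17}, {p15, p16}].

Find clopen sets (U ∈ τ with X ∖ U ∈ τ):
  U = ∅, X ∖ U = {p15, p16, p17} — both open, so U is clopen.
  U = {p17}, X ∖ U = {p15, p16} — both open, so U is clopen.
  U = {p15, p16}, X ∖ U = {p17} — both open, so U is clopen.
  U = {p15, p16, p17}, X ∖ U = ∅ — both open, so U is clopen.
Nontrivial clopen(s) exist: e.g. {p17}. So (X, τ) is disconnected.
Compute connected components by grouping points that agree on all clopens:
  component: {p17}
  component: {p15, p16}


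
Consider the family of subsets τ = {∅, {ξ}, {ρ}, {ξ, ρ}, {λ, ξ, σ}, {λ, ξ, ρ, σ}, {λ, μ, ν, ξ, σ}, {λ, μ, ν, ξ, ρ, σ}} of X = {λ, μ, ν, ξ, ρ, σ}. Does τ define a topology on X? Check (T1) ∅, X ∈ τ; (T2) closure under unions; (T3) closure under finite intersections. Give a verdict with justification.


τ IS a topology on X.

Axiom (T1): ∅ ∈ τ? Yes; X ∈ τ? Yes.
Axiom (T2/T3): check pairwise unions and intersections of members of τ.
All pairwise intersections and unions checked — each lies in τ. Therefore τ satisfies (T1), (T2), (T3): it IS a topology on X.


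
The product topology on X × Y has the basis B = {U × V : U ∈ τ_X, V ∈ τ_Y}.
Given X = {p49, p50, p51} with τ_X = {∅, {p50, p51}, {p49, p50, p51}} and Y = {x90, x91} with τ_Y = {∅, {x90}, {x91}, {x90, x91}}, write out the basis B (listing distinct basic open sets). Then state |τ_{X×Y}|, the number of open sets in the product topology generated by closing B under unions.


Basis B = {∅ × ∅, {p50, p51} × {x90}, {p50, p51} × {x91}, {p49, p50, p51} × {x90}, {p49, p50, p51} × {x91}, {p50, p51} × {x90, x91}, {p49, p50, p51} × {x90, x91}}; |τ_{X×Y}| = 9.

Enumerate products U × V with U ∈ τ_X, V ∈ τ_Y (deduplicated):
  ∅ × ∅ = {} (∅)
  {p50, p51} × {x90} = {(p50,x90), (p51,x90)}
  {p50, p51} × {x91} = {(p50,x91), (p51,x91)}
  {p49, p50, p51} × {x90} = {(p49,x90), (p50,x90), (p51,x90)}
  {p49, p50, p51} × {x91} = {(p49,x91), (p50,x91), (p51,x91)}
  {p50, p51} × {x90, x91} = {(p50,x90), (p50,x91), (p51,x90), (p51,x91)}
  {p49, p50, p51} × {x90, x91} = {(p49,x90), (p49,x91), (p50,x90), (p50,x91), (p51,x90), (p51,x91)}
These 7 distinct sets form the basis B.
Close under arbitrary unions to get τ_{X×Y}; counting gives |τ_{X×Y}| = 9.


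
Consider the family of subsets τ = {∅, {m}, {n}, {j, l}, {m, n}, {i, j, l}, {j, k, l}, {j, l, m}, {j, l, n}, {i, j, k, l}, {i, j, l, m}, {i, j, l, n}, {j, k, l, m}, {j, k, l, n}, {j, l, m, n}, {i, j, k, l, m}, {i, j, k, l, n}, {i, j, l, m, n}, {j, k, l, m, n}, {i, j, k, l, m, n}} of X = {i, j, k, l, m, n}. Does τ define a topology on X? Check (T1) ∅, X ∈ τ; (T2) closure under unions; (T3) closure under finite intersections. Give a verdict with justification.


τ IS a topology on X.

Axiom (T1): ∅ ∈ τ? Yes; X ∈ τ? Yes.
Axiom (T2/T3): check pairwise unions and intersections of members of τ.
All pairwise intersections and unions checked — each lies in τ. Therefore τ satisfies (T1), (T2), (T3): it IS a topology on X.


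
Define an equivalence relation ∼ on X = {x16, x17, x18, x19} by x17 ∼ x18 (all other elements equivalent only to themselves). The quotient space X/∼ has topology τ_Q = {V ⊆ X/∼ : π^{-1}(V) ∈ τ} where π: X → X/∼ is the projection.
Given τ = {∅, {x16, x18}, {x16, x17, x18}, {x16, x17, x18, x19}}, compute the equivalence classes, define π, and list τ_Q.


X/∼ = {[x16], [x17=x18], [x19]}; |τ_Q| = 3.

Equivalence classes: [x16], [x17=x18], [x19].
Quotient map π: X → X/∼ sends x16 ↦ [x16], x17 ↦ [x17=x18], x18 ↦ [x17=x18], x19 ↦ [x19].
For each subset V ⊆ X/∼, compute π^{-1}(V) ⊆ X and check whether π^{-1}(V) ∈ τ. V is open in τ_Q iff π^{-1}(V) ∈ τ.
  V = {}: π^{-1}(V) = ∅ ∈ τ ✓.
  V = {[x16]}: π^{-1}(V) = {x16} ∉ τ ✗.
  V = {[x17=x18]}: π^{-1}(V) = {x17, x18} ∉ τ ✗.
  V = {[x16], [x17=x18]}: π^{-1}(V) = {x16, x17, x18} ∈ τ ✓.
  V = {[x19]}: π^{-1}(V) = {x19} ∉ τ ✗.
  V = {[x16], [x19]}: π^{-1}(V) = {x16, x19} ∉ τ ✗.
  V = {[x17=x18], [x19]}: π^{-1}(V) = {x17, x18, x19} ∉ τ ✗.
  V = {[x16], [x17=x18], [x19]}: π^{-1}(V) = {x16, x17, x18, x19} ∈ τ ✓.
Open sets in the quotient: τ_Q = {{}, {[x16], [x17=x18]}, {[x16], [x17=x18], [x19]}} (3 elements).


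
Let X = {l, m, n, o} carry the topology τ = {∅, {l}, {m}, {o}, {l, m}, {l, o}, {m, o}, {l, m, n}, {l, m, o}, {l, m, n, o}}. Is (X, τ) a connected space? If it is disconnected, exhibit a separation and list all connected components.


(X, τ) is disconnected; components = [{o}, {l, m, n}].

Find clopen sets (U ∈ τ with X ∖ U ∈ τ):
  U = ∅, X ∖ U = {l, m, n, o} — both open, so U is clopen.
  U = {o}, X ∖ U = {l, m, n} — both open, so U is clopen.
  U = {l, m, n}, X ∖ U = {o} — both open, so U is clopen.
  U = {l, m, n, o}, X ∖ U = ∅ — both open, so U is clopen.
Nontrivial clopen(s) exist: e.g. {l, m, n}. So (X, τ) is disconnected.
Compute connected components by grouping points that agree on all clopens:
  component: {o}
  component: {l, m, n}


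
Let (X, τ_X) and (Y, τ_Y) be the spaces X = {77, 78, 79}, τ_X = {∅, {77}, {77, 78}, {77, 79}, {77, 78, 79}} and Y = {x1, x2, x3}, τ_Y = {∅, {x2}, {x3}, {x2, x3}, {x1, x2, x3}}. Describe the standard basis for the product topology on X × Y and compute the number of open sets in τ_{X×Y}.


Basis B = {∅ × ∅, {77} × {x2}, {77} × {x3}, {77} × {x2, x3}, {77, 78} × {x2}, {77, 79} × {x2}, {77, 78} × {x3}, {77, 79} × {x3}, {77} × {x1, x2, x3}, {77, 78, 79} × {x2}, {77, 78, 79} × {x3}, {77, 78} × {x2, x3}, {77, 79} × {x2, x3}, {77, 78} × {x1, x2, x3}, {77, 79} × {x1, x2, x3}, {77, 78, 79} × {x2, x3}, {77, 78, 79} × {x1, x2, x3}}; |τ_{X×Y}| = 50.

Enumerate products U × V with U ∈ τ_X, V ∈ τ_Y (deduplicated):
  ∅ × ∅ = {} (∅)
  {77} × {x2} = {(77,x2)}
  {77} × {x3} = {(77,x3)}
  {77} × {x2, x3} = {(77,x2), (77,x3)}
  {77, 78} × {x2} = {(77,x2), (78,x2)}
  {77, 79} × {x2} = {(77,x2), (79,x2)}
  {77, 78} × {x3} = {(77,x3), (78,x3)}
  {77, 79} × {x3} = {(77,x3), (79,x3)}
  {77} × {x1, x2, x3} = {(77,x1), (77,x2), (77,x3)}
  {77, 78, 79} × {x2} = {(77,x2), (78,x2), (79,x2)}
  {77, 78, 79} × {x3} = {(77,x3), (78,x3), (79,x3)}
  {77, 78} × {x2, x3} = {(77,x2), (77,x3), (78,x2), (78,x3)}
  {77, 79} × {x2, x3} = {(77,x2), (77,x3), (79,x2), (79,x3)}
  {77, 78} × {x1, x2, x3} = {(77,x1), (77,x2), (77,x3), (78,x1), (78,x2), (78,x3)}
  {77, 79} × {x1, x2, x3} = {(77,x1), (77,x2), (77,x3), (79,x1), (79,x2), (79,x3)}
  {77, 78, 79} × {x2, x3} = {(77,x2), (77,x3), (78,x2), (78,x3), (79,x2), (79,x3)}
  {77, 78, 79} × {x1, x2, x3} = {(77,x1), (77,x2), (77,x3), (78,x1), (78,x2), (78,x3), (79,x1), (79,x2), (79,x3)}
These 17 distinct sets form the basis B.
Close under arbitrary unions to get τ_{X×Y}; counting gives |τ_{X×Y}| = 50.


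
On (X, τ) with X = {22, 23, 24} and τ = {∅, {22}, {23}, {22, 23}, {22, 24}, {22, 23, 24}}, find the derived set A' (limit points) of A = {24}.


A' = ∅

For each x ∈ X, list the open sets U ∈ τ with x ∈ U, then check whether U ∩ (A ∖ {x}) ≠ ∅ for every such U.
  x = 22: open {22} ∋ x has {22} ∩ (A ∖ {22}) = ∅, so x is NOT a limit point.
  x = 23: open {23} ∋ x has {23} ∩ (A ∖ {23}) = ∅, so x is NOT a limit point.
  x = 24: open {22, 24} ∋ x has {22, 24} ∩ (A ∖ {24}) = ∅, so x is NOT a limit point.
Collecting: A' = ∅.


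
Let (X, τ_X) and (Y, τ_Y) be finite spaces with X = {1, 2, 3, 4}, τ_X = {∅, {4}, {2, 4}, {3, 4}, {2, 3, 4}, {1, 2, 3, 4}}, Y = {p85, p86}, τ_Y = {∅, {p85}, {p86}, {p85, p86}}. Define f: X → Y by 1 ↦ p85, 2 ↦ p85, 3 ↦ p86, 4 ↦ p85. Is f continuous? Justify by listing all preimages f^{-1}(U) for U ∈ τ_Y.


f is NOT continuous.

Compute f^{-1}(U) for each U ∈ τ_Y:
  U = ∅: f^{-1}(U) = ∅ ∈ τ_X ✓.
  U = {p85}: f^{-1}(U) = {1, 2, 4} ∉ τ_X ✗.
  U = {p86}: f^{-1}(U) = {3} ∉ τ_X ✗.
  U = {p85, p86}: f^{-1}(U) = {1, 2, 3, 4} ∈ τ_X ✓.
Found U = {p85} with f^{-1}(U) = {1, 2, 4} not in τ_X. Therefore f is NOT continuous.


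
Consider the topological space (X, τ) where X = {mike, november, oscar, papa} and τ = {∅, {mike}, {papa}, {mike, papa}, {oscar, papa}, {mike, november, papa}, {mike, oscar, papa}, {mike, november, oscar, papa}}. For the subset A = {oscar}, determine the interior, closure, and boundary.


int(A) = ∅, cl(A) = {oscar}, ∂A = {oscar}.

Closed sets in (X, τ) are complements of opens:
  closed(X, τ) = {∅, {november}, {oscar}, {mike, november}, {november, oscar}, {mike, november, oscar}, {november, oscar, papa}, {mike, november, oscar, papa}}.
int(A) = ⋃ {U ∈ τ : U ⊆ A}. Opens contained in A: ∅.
Taking the union of these: int(A) = ∅.
cl(A) = ⋂ {C closed : A ⊆ C}. Closed sets containing A: {oscar}, {november, oscar}, {mike, november, oscar}, {november, oscar, papa}, {mike, november, oscar, papa}.
Intersecting these: cl(A) = {oscar}.
∂A = cl(A) ∖ int(A) = {oscar} ∖ ∅ = {oscar}.


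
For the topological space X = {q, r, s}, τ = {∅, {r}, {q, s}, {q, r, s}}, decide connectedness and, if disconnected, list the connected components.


(X, τ) is disconnected; components = [{r}, {q, s}].

Find clopen sets (U ∈ τ with X ∖ U ∈ τ):
  U = ∅, X ∖ U = {q, r, s} — both open, so U is clopen.
  U = {r}, X ∖ U = {q, s} — both open, so U is clopen.
  U = {q, s}, X ∖ U = {r} — both open, so U is clopen.
  U = {q, r, s}, X ∖ U = ∅ — both open, so U is clopen.
Nontrivial clopen(s) exist: e.g. {q, s}. So (X, τ) is disconnected.
Compute connected components by grouping points that agree on all clopens:
  component: {r}
  component: {q, s}


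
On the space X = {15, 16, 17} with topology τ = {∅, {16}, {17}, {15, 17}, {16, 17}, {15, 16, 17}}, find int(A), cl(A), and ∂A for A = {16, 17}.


int(A) = {16, 17}, cl(A) = {15, 16, 17}, ∂A = {15}.

Closed sets in (X, τ) are complements of opens:
  closed(X, τ) = {∅, {15}, {16}, {15, 16}, {15, 17}, {15, 16, 17}}.
int(A) = ⋃ {U ∈ τ : U ⊆ A}. Opens contained in A: ∅, {16}, {17}, {16, 17}.
Taking the union of these: int(A) = {16, 17}.
cl(A) = ⋂ {C closed : A ⊆ C}. Closed sets containing A: {15, 16, 17}.
Intersecting these: cl(A) = {15, 16, 17}.
∂A = cl(A) ∖ int(A) = {15, 16, 17} ∖ {16, 17} = {15}.


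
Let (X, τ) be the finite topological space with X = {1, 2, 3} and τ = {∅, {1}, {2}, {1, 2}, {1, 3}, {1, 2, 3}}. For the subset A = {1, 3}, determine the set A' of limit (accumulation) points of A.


A' = {3}

For each x ∈ X, list the open sets U ∈ τ with x ∈ U, then check whether U ∩ (A ∖ {x}) ≠ ∅ for every such U.
  x = 1: open {1} ∋ x has {1} ∩ (A ∖ {1}) = ∅, so x is NOT a limit point.
  x = 2: open {2} ∋ x has {2} ∩ (A ∖ {2}) = ∅, so x is NOT a limit point.
  x = 3: opens ∋ x are {1, 3}, {1, 2, 3}; each meets A ∖ {3}, so x IS a limit point.
Collecting: A' = {3}.


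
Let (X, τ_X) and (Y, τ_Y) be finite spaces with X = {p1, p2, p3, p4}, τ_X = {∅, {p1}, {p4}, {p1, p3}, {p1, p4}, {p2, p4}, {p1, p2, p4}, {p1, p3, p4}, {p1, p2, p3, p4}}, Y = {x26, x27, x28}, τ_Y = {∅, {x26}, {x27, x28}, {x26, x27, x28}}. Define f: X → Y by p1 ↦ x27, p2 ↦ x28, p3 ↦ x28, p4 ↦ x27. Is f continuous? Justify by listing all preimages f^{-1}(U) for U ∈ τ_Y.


f IS continuous.

Compute f^{-1}(U) for each U ∈ τ_Y:
  U = ∅: f^{-1}(U) = ∅ ∈ τ_X ✓.
  U = {x26}: f^{-1}(U) = ∅ ∈ τ_X ✓.
  U = {x27, x28}: f^{-1}(U) = {p1, p2, p3, p4} ∈ τ_X ✓.
  U = {x26, x27, x28}: f^{-1}(U) = {p1, p2, p3, p4} ∈ τ_X ✓.
Every preimage lies in τ_X, so f IS continuous.


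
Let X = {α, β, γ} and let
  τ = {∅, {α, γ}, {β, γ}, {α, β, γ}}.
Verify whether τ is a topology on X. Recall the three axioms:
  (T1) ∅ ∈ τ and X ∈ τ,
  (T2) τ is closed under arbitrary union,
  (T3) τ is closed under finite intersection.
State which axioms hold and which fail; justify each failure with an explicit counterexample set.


τ is NOT a topology on X.

Axiom (T1): ∅ ∈ τ? Yes; X ∈ τ? Yes.
Axiom (T2/T3): check pairwise unions and intersections of members of τ.
Counterexample for (T3): {α, γ} ∩ {β, γ} = {γ} ∉ τ. Therefore τ is NOT a topology.


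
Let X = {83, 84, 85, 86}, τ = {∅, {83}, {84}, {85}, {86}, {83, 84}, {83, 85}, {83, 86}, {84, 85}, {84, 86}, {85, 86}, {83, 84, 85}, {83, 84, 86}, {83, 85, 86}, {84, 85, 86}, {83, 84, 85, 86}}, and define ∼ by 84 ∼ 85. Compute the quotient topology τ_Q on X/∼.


X/∼ = {[83], [84=85], [86]}; |τ_Q| = 8.

Equivalence classes: [83], [84=85], [86].
Quotient map π: X → X/∼ sends 83 ↦ [83], 84 ↦ [84=85], 85 ↦ [84=85], 86 ↦ [86].
For each subset V ⊆ X/∼, compute π^{-1}(V) ⊆ X and check whether π^{-1}(V) ∈ τ. V is open in τ_Q iff π^{-1}(V) ∈ τ.
  V = {}: π^{-1}(V) = ∅ ∈ τ ✓.
  V = {[83]}: π^{-1}(V) = {83} ∈ τ ✓.
  V = {[84=85]}: π^{-1}(V) = {84, 85} ∈ τ ✓.
  V = {[83], [84=85]}: π^{-1}(V) = {83, 84, 85} ∈ τ ✓.
  V = {[86]}: π^{-1}(V) = {86} ∈ τ ✓.
  V = {[83], [86]}: π^{-1}(V) = {83, 86} ∈ τ ✓.
  V = {[84=85], [86]}: π^{-1}(V) = {84, 85, 86} ∈ τ ✓.
  V = {[83], [84=85], [86]}: π^{-1}(V) = {83, 84, 85, 86} ∈ τ ✓.
Open sets in the quotient: τ_Q = {{}, {[83]}, {[84=85]}, {[83], [84=85]}, {[86]}, {[83], [86]}, {[84=85], [86]}, {[83], [84=85], [86]}} (8 elements).


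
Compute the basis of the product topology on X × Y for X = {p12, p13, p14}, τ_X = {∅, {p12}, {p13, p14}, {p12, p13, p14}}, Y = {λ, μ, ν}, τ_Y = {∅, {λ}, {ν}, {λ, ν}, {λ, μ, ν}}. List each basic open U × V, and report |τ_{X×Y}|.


Basis B = {∅ × ∅, {p12} × {λ}, {p12} × {ν}, {p12} × {λ, ν}, {p13, p14} × {λ}, {p13, p14} × {ν}, {p12} × {λ, μ, ν}, {p12, p13, p14} × {λ}, {p12, p13, p14} × {ν}, {p13, p14} × {λ, ν}, {p12, p13, p14} × {λ, ν}, {p13, p14} × {λ, μ, ν}, {p12, p13, p14} × {λ, μ, ν}}; |τ_{X×Y}| = 25.

Enumerate products U × V with U ∈ τ_X, V ∈ τ_Y (deduplicated):
  ∅ × ∅ = {} (∅)
  {p12} × {λ} = {(p12,λ)}
  {p12} × {ν} = {(p12,ν)}
  {p12} × {λ, ν} = {(p12,λ), (p12,ν)}
  {p13, p14} × {λ} = {(p13,λ), (p14,λ)}
  {p13, p14} × {ν} = {(p13,ν), (p14,ν)}
  {p12} × {λ, μ, ν} = {(p12,λ), (p12,μ), (p12,ν)}
  {p12, p13, p14} × {λ} = {(p12,λ), (p13,λ), (p14,λ)}
  {p12, p13, p14} × {ν} = {(p12,ν), (p13,ν), (p14,ν)}
  {p13, p14} × {λ, ν} = {(p13,λ), (p13,ν), (p14,λ), (p14,ν)}
  {p12, p13, p14} × {λ, ν} = {(p12,λ), (p12,ν), (p13,λ), (p13,ν), (p14,λ), (p14,ν)}
  {p13, p14} × {λ, μ, ν} = {(p13,λ), (p13,μ), (p13,ν), (p14,λ), (p14,μ), (p14,ν)}
  {p12, p13, p14} × {λ, μ, ν} = {(p12,λ), (p12,μ), (p12,ν), (p13,λ), (p13,μ), (p13,ν), (p14,λ), (p14,μ), (p14,ν)}
These 13 distinct sets form the basis B.
Close under arbitrary unions to get τ_{X×Y}; counting gives |τ_{X×Y}| = 25.


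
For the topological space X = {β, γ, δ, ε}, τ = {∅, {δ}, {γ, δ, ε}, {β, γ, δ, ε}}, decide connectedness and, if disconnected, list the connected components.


(X, τ) is connected.

Find clopen sets (U ∈ τ with X ∖ U ∈ τ):
  U = ∅, X ∖ U = {β, γ, δ, ε} — both open, so U is clopen.
  U = {β, γ, δ, ε}, X ∖ U = ∅ — both open, so U is clopen.
Only trivial clopens (∅ and X) exist, so (X, τ) is connected.
Compute connected components by grouping points that agree on all clopens:
  component: {β, γ, δ, ε}


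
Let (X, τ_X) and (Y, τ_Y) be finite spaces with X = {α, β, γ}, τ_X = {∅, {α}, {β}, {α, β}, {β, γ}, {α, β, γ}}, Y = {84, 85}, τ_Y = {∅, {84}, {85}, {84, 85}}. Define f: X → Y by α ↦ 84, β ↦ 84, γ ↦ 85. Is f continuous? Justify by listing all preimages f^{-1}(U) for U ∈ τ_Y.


f is NOT continuous.

Compute f^{-1}(U) for each U ∈ τ_Y:
  U = ∅: f^{-1}(U) = ∅ ∈ τ_X ✓.
  U = {84}: f^{-1}(U) = {α, β} ∈ τ_X ✓.
  U = {85}: f^{-1}(U) = {γ} ∉ τ_X ✗.
  U = {84, 85}: f^{-1}(U) = {α, β, γ} ∈ τ_X ✓.
Found U = {85} with f^{-1}(U) = {γ} not in τ_X. Therefore f is NOT continuous.


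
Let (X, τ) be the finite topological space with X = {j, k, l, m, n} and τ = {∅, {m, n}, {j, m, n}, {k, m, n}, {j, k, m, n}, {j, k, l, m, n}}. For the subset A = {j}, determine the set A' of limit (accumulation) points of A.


A' = {l}

For each x ∈ X, list the open sets U ∈ τ with x ∈ U, then check whether U ∩ (A ∖ {x}) ≠ ∅ for every such U.
  x = j: open {j, m, n} ∋ x has {j, m, n} ∩ (A ∖ {j}) = ∅, so x is NOT a limit point.
  x = k: open {k, m, n} ∋ x has {k, m, n} ∩ (A ∖ {k}) = ∅, so x is NOT a limit point.
  x = l: opens ∋ x are {j, k, l, m, n}; each meets A ∖ {l}, so x IS a limit point.
  x = m: open {m, n} ∋ x has {m, n} ∩ (A ∖ {m}) = ∅, so x is NOT a limit point.
  x = n: open {m, n} ∋ x has {m, n} ∩ (A ∖ {n}) = ∅, so x is NOT a limit point.
Collecting: A' = {l}.


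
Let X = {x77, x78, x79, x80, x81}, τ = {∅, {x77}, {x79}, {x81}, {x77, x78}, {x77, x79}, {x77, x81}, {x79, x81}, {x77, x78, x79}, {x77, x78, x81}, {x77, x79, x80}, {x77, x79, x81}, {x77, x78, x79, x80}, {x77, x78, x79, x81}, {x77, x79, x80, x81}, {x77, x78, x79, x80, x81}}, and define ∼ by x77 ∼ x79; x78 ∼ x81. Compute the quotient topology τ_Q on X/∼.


X/∼ = {[x77=x79], [x78=x81], [x80]}; |τ_Q| = 5.

Equivalence classes: [x77=x79], [x78=x81], [x80].
Quotient map π: X → X/∼ sends x77 ↦ [x77=x79], x78 ↦ [x78=x81], x79 ↦ [x77=x79], x80 ↦ [x80], x81 ↦ [x78=x81].
For each subset V ⊆ X/∼, compute π^{-1}(V) ⊆ X and check whether π^{-1}(V) ∈ τ. V is open in τ_Q iff π^{-1}(V) ∈ τ.
  V = {}: π^{-1}(V) = ∅ ∈ τ ✓.
  V = {[x77=x79]}: π^{-1}(V) = {x77, x79} ∈ τ ✓.
  V = {[x78=x81]}: π^{-1}(V) = {x78, x81} ∉ τ ✗.
  V = {[x77=x79], [x78=x81]}: π^{-1}(V) = {x77, x78, x79, x81} ∈ τ ✓.
  V = {[x80]}: π^{-1}(V) = {x80} ∉ τ ✗.
  V = {[x77=x79], [x80]}: π^{-1}(V) = {x77, x79, x80} ∈ τ ✓.
  V = {[x78=x81], [x80]}: π^{-1}(V) = {x78, x80, x81} ∉ τ ✗.
  V = {[x77=x79], [x78=x81], [x80]}: π^{-1}(V) = {x77, x78, x79, x80, x81} ∈ τ ✓.
Open sets in the quotient: τ_Q = {{}, {[x77=x79]}, {[x77=x79], [x78=x81]}, {[x77=x79], [x80]}, {[x77=x79], [x78=x81], [x80]}} (5 elements).


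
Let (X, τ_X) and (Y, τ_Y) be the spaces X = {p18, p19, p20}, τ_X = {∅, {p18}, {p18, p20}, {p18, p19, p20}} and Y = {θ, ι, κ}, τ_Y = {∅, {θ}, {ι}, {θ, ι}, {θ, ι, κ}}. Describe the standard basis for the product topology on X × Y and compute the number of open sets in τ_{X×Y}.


Basis B = {∅ × ∅, {p18} × {θ}, {p18} × {ι}, {p18} × {θ, ι}, {p18, p20} × {θ}, {p18, p20} × {ι}, {p18} × {θ, ι, κ}, {p18, p19, p20} × {θ}, {p18, p19, p20} × {ι}, {p18, p20} × {θ, ι}, {p18, p20} × {θ, ι, κ}, {p18, p19, p20} × {θ, ι}, {p18, p19, p20} × {θ, ι, κ}}; |τ_{X×Y}| = 30.

Enumerate products U × V with U ∈ τ_X, V ∈ τ_Y (deduplicated):
  ∅ × ∅ = {} (∅)
  {p18} × {θ} = {(p18,θ)}
  {p18} × {ι} = {(p18,ι)}
  {p18} × {θ, ι} = {(p18,θ), (p18,ι)}
  {p18, p20} × {θ} = {(p18,θ), (p20,θ)}
  {p18, p20} × {ι} = {(p18,ι), (p20,ι)}
  {p18} × {θ, ι, κ} = {(p18,θ), (p18,ι), (p18,κ)}
  {p18, p19, p20} × {θ} = {(p18,θ), (p19,θ), (p20,θ)}
  {p18, p19, p20} × {ι} = {(p18,ι), (p19,ι), (p20,ι)}
  {p18, p20} × {θ, ι} = {(p18,θ), (p18,ι), (p20,θ), (p20,ι)}
  {p18, p20} × {θ, ι, κ} = {(p18,θ), (p18,ι), (p18,κ), (p20,θ), (p20,ι), (p20,κ)}
  {p18, p19, p20} × {θ, ι} = {(p18,θ), (p18,ι), (p19,θ), (p19,ι), (p20,θ), (p20,ι)}
  {p18, p19, p20} × {θ, ι, κ} = {(p18,θ), (p18,ι), (p18,κ), (p19,θ), (p19,ι), (p19,κ), (p20,θ), (p20,ι), (p20,κ)}
These 13 distinct sets form the basis B.
Close under arbitrary unions to get τ_{X×Y}; counting gives |τ_{X×Y}| = 30.


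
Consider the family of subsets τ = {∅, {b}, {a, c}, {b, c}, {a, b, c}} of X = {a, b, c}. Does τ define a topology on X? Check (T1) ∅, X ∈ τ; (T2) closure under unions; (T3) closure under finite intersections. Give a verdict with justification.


τ is NOT a topology on X.

Axiom (T1): ∅ ∈ τ? Yes; X ∈ τ? Yes.
Axiom (T2/T3): check pairwise unions and intersections of members of τ.
Counterexample for (T3): {a, c} ∩ {b, c} = {c} ∉ τ. Therefore τ is NOT a topology.


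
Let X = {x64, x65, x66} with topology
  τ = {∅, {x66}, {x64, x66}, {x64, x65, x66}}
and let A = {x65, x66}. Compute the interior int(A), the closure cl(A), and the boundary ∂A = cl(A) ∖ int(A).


int(A) = {x66}, cl(A) = {x64, x65, x66}, ∂A = {x64, x65}.

Closed sets in (X, τ) are complements of opens:
  closed(X, τ) = {∅, {x65}, {x64, x65}, {x64, x65, x66}}.
int(A) = ⋃ {U ∈ τ : U ⊆ A}. Opens contained in A: ∅, {x66}.
Taking the union of these: int(A) = {x66}.
cl(A) = ⋂ {C closed : A ⊆ C}. Closed sets containing A: {x64, x65, x66}.
Intersecting these: cl(A) = {x64, x65, x66}.
∂A = cl(A) ∖ int(A) = {x64, x65, x66} ∖ {x66} = {x64, x65}.


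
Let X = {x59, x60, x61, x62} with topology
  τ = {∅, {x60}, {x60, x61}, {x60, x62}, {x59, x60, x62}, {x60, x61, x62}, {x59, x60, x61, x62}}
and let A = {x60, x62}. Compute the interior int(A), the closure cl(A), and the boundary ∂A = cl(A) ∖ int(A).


int(A) = {x60, x62}, cl(A) = {x59, x60, x61, x62}, ∂A = {x59, x61}.

Closed sets in (X, τ) are complements of opens:
  closed(X, τ) = {∅, {x59}, {x61}, {x59, x61}, {x59, x62}, {x59, x61, x62}, {x59, x60, x61, x62}}.
int(A) = ⋃ {U ∈ τ : U ⊆ A}. Opens contained in A: ∅, {x60}, {x60, x62}.
Taking the union of these: int(A) = {x60, x62}.
cl(A) = ⋂ {C closed : A ⊆ C}. Closed sets containing A: {x59, x60, x61, x62}.
Intersecting these: cl(A) = {x59, x60, x61, x62}.
∂A = cl(A) ∖ int(A) = {x59, x60, x61, x62} ∖ {x60, x62} = {x59, x61}.


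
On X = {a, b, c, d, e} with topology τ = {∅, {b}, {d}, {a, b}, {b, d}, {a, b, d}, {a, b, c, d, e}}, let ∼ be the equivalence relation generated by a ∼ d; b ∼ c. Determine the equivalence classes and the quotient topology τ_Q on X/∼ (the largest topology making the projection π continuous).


X/∼ = {[a=d], [b=c], [e]}; |τ_Q| = 2.

Equivalence classes: [a=d], [b=c], [e].
Quotient map π: X → X/∼ sends a ↦ [a=d], b ↦ [b=c], c ↦ [b=c], d ↦ [a=d], e ↦ [e].
For each subset V ⊆ X/∼, compute π^{-1}(V) ⊆ X and check whether π^{-1}(V) ∈ τ. V is open in τ_Q iff π^{-1}(V) ∈ τ.
  V = {}: π^{-1}(V) = ∅ ∈ τ ✓.
  V = {[a=d]}: π^{-1}(V) = {a, d} ∉ τ ✗.
  V = {[b=c]}: π^{-1}(V) = {b, c} ∉ τ ✗.
  V = {[a=d], [b=c]}: π^{-1}(V) = {a, b, c, d} ∉ τ ✗.
  V = {[e]}: π^{-1}(V) = {e} ∉ τ ✗.
  V = {[a=d], [e]}: π^{-1}(V) = {a, d, e} ∉ τ ✗.
  V = {[b=c], [e]}: π^{-1}(V) = {b, c, e} ∉ τ ✗.
  V = {[a=d], [b=c], [e]}: π^{-1}(V) = {a, b, c, d, e} ∈ τ ✓.
Open sets in the quotient: τ_Q = {{}, {[a=d], [b=c], [e]}} (2 elements).


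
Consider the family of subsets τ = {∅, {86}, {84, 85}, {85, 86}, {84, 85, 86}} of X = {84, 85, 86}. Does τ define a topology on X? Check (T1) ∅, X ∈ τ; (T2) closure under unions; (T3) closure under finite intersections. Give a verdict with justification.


τ is NOT a topology on X.

Axiom (T1): ∅ ∈ τ? Yes; X ∈ τ? Yes.
Axiom (T2/T3): check pairwise unions and intersections of members of τ.
Counterexample for (T3): {84, 85} ∩ {85, 86} = {85} ∉ τ. Therefore τ is NOT a topology.


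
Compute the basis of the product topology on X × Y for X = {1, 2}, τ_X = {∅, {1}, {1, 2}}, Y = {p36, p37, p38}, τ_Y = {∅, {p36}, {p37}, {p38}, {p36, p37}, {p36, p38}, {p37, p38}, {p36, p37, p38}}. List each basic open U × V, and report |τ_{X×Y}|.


Basis B = {∅ × ∅, {1} × {p36}, {1} × {p37}, {1} × {p38}, {1} × {p36, p37}, {1} × {p36, p38}, {1, 2} × {p36}, {1} × {p37, p38}, {1, 2} × {p37}, {1, 2} × {p38}, {1} × {p36, p37, p38}, {1, 2} × {p36, p37}, {1, 2} × {p36, p38}, {1, 2} × {p37, p38}, {1, 2} × {p36, p37, p38}}; |τ_{X×Y}| = 27.

Enumerate products U × V with U ∈ τ_X, V ∈ τ_Y (deduplicated):
  ∅ × ∅ = {} (∅)
  {1} × {p36} = {(1,p36)}
  {1} × {p37} = {(1,p37)}
  {1} × {p38} = {(1,p38)}
  {1} × {p36, p37} = {(1,p36), (1,p37)}
  {1} × {p36, p38} = {(1,p36), (1,p38)}
  {1, 2} × {p36} = {(1,p36), (2,p36)}
  {1} × {p37, p38} = {(1,p37), (1,p38)}
  {1, 2} × {p37} = {(1,p37), (2,p37)}
  {1, 2} × {p38} = {(1,p38), (2,p38)}
  {1} × {p36, p37, p38} = {(1,p36), (1,p37), (1,p38)}
  {1, 2} × {p36, p37} = {(1,p36), (1,p37), (2,p36), (2,p37)}
  {1, 2} × {p36, p38} = {(1,p36), (1,p38), (2,p36), (2,p38)}
  {1, 2} × {p37, p38} = {(1,p37), (1,p38), (2,p37), (2,p38)}
  {1, 2} × {p36, p37, p38} = {(1,p36), (1,p37), (1,p38), (2,p36), (2,p37), (2,p38)}
These 15 distinct sets form the basis B.
Close under arbitrary unions to get τ_{X×Y}; counting gives |τ_{X×Y}| = 27.


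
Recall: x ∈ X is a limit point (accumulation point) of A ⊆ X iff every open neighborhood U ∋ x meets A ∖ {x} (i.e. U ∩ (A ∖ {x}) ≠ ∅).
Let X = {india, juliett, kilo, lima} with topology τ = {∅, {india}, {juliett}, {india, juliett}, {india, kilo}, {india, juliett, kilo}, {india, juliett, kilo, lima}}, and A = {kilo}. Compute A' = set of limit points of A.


A' = {lima}

For each x ∈ X, list the open sets U ∈ τ with x ∈ U, then check whether U ∩ (A ∖ {x}) ≠ ∅ for every such U.
  x = india: open {india} ∋ x has {india} ∩ (A ∖ {india}) = ∅, so x is NOT a limit point.
  x = juliett: open {juliett} ∋ x has {juliett} ∩ (A ∖ {juliett}) = ∅, so x is NOT a limit point.
  x = kilo: open {india, kilo} ∋ x has {india, kilo} ∩ (A ∖ {kilo}) = ∅, so x is NOT a limit point.
  x = lima: opens ∋ x are {india, juliett, kilo, lima}; each meets A ∖ {lima}, so x IS a limit point.
Collecting: A' = {lima}.


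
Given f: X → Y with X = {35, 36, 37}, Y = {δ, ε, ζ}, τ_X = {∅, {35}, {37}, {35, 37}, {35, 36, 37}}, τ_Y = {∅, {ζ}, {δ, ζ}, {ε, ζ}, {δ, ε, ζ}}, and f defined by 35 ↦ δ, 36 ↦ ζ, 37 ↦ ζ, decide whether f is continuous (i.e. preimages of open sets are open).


f is NOT continuous.

Compute f^{-1}(U) for each U ∈ τ_Y:
  U = ∅: f^{-1}(U) = ∅ ∈ τ_X ✓.
  U = {ζ}: f^{-1}(U) = {36, 37} ∉ τ_X ✗.
  U = {δ, ζ}: f^{-1}(U) = {35, 36, 37} ∈ τ_X ✓.
  U = {ε, ζ}: f^{-1}(U) = {36, 37} ∉ τ_X ✗.
  U = {δ, ε, ζ}: f^{-1}(U) = {35, 36, 37} ∈ τ_X ✓.
Found U = {ζ} with f^{-1}(U) = {36, 37} not in τ_X. Therefore f is NOT continuous.


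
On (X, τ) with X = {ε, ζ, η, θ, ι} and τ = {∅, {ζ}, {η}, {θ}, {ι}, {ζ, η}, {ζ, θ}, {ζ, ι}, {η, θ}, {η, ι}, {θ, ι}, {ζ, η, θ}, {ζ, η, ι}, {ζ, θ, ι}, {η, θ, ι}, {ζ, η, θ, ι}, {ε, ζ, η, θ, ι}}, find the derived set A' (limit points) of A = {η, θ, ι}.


A' = {ε}

For each x ∈ X, list the open sets U ∈ τ with x ∈ U, then check whether U ∩ (A ∖ {x}) ≠ ∅ for every such U.
  x = ε: opens ∋ x are {ε, ζ, η, θ, ι}; each meets A ∖ {ε}, so x IS a limit point.
  x = ζ: open {ζ} ∋ x has {ζ} ∩ (A ∖ {ζ}) = ∅, so x is NOT a limit point.
  x = η: open {η} ∋ x has {η} ∩ (A ∖ {η}) = ∅, so x is NOT a limit point.
  x = θ: open {θ} ∋ x has {θ} ∩ (A ∖ {θ}) = ∅, so x is NOT a limit point.
  x = ι: open {ι} ∋ x has {ι} ∩ (A ∖ {ι}) = ∅, so x is NOT a limit point.
Collecting: A' = {ε}.


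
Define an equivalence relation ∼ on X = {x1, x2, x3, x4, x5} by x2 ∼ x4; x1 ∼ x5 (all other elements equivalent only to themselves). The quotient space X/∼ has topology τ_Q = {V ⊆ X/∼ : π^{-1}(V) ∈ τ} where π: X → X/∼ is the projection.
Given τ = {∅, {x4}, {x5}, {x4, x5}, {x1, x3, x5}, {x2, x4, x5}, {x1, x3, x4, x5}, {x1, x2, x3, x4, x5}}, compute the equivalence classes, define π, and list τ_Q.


X/∼ = {[x1=x5], [x2=x4], [x3]}; |τ_Q| = 3.

Equivalence classes: [x1=x5], [x2=x4], [x3].
Quotient map π: X → X/∼ sends x1 ↦ [x1=x5], x2 ↦ [x2=x4], x3 ↦ [x3], x4 ↦ [x2=x4], x5 ↦ [x1=x5].
For each subset V ⊆ X/∼, compute π^{-1}(V) ⊆ X and check whether π^{-1}(V) ∈ τ. V is open in τ_Q iff π^{-1}(V) ∈ τ.
  V = {}: π^{-1}(V) = ∅ ∈ τ ✓.
  V = {[x1=x5]}: π^{-1}(V) = {x1, x5} ∉ τ ✗.
  V = {[x2=x4]}: π^{-1}(V) = {x2, x4} ∉ τ ✗.
  V = {[x1=x5], [x2=x4]}: π^{-1}(V) = {x1, x2, x4, x5} ∉ τ ✗.
  V = {[x3]}: π^{-1}(V) = {x3} ∉ τ ✗.
  V = {[x1=x5], [x3]}: π^{-1}(V) = {x1, x3, x5} ∈ τ ✓.
  V = {[x2=x4], [x3]}: π^{-1}(V) = {x2, x3, x4} ∉ τ ✗.
  V = {[x1=x5], [x2=x4], [x3]}: π^{-1}(V) = {x1, x2, x3, x4, x5} ∈ τ ✓.
Open sets in the quotient: τ_Q = {{}, {[x1=x5], [x3]}, {[x1=x5], [x2=x4], [x3]}} (3 elements).


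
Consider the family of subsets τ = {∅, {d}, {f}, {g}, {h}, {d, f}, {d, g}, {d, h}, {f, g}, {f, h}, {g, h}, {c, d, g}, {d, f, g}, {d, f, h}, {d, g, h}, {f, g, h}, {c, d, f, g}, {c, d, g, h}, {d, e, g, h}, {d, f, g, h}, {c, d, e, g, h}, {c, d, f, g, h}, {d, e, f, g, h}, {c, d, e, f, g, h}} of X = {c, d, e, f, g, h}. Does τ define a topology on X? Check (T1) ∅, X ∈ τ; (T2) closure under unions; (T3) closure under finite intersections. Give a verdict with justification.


τ IS a topology on X.

Axiom (T1): ∅ ∈ τ? Yes; X ∈ τ? Yes.
Axiom (T2/T3): check pairwise unions and intersections of members of τ.
All pairwise intersections and unions checked — each lies in τ. Therefore τ satisfies (T1), (T2), (T3): it IS a topology on X.


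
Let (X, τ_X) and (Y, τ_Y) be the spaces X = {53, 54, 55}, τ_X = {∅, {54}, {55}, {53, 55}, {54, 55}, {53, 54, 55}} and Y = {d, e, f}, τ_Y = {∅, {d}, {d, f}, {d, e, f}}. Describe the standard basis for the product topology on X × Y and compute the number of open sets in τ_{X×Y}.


Basis B = {∅ × ∅, {54} × {d}, {55} × {d}, {53, 55} × {d}, {54} × {d, f}, {54, 55} × {d}, {55} × {d, f}, {53, 54, 55} × {d}, {54} × {d, e, f}, {55} × {d, e, f}, {53, 55} × {d, f}, {54, 55} × {d, f}, {53, 55} × {d, e, f}, {53, 54, 55} × {d, f}, {54, 55} × {d, e, f}, {53, 54, 55} × {d, e, f}}; |τ_{X×Y}| = 40.

Enumerate products U × V with U ∈ τ_X, V ∈ τ_Y (deduplicated):
  ∅ × ∅ = {} (∅)
  {54} × {d} = {(54,d)}
  {55} × {d} = {(55,d)}
  {53, 55} × {d} = {(53,d), (55,d)}
  {54} × {d, f} = {(54,d), (54,f)}
  {54, 55} × {d} = {(54,d), (55,d)}
  {55} × {d, f} = {(55,d), (55,f)}
  {53, 54, 55} × {d} = {(53,d), (54,d), (55,d)}
  {54} × {d, e, f} = {(54,d), (54,e), (54,f)}
  {55} × {d, e, f} = {(55,d), (55,e), (55,f)}
  {53, 55} × {d, f} = {(53,d), (53,f), (55,d), (55,f)}
  {54, 55} × {d, f} = {(54,d), (54,f), (55,d), (55,f)}
  {53, 55} × {d, e, f} = {(53,d), (53,e), (53,f), (55,d), (55,e), (55,f)}
  {53, 54, 55} × {d, f} = {(53,d), (53,f), (54,d), (54,f), (55,d), (55,f)}
  {54, 55} × {d, e, f} = {(54,d), (54,e), (54,f), (55,d), (55,e), (55,f)}
  {53, 54, 55} × {d, e, f} = {(53,d), (53,e), (53,f), (54,d), (54,e), (54,f), (55,d), (55,e), (55,f)}
These 16 distinct sets form the basis B.
Close under arbitrary unions to get τ_{X×Y}; counting gives |τ_{X×Y}| = 40.


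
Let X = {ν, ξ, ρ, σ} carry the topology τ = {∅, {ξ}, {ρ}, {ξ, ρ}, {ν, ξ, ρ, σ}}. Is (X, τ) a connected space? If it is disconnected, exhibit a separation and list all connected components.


(X, τ) is connected.

Find clopen sets (U ∈ τ with X ∖ U ∈ τ):
  U = ∅, X ∖ U = {ν, ξ, ρ, σ} — both open, so U is clopen.
  U = {ν, ξ, ρ, σ}, X ∖ U = ∅ — both open, so U is clopen.
Only trivial clopens (∅ and X) exist, so (X, τ) is connected.
Compute connected components by grouping points that agree on all clopens:
  component: {ν, ξ, ρ, σ}


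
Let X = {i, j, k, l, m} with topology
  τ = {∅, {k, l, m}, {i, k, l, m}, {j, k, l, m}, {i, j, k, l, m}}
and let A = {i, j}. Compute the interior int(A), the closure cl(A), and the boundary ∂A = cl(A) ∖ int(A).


int(A) = ∅, cl(A) = {i, j}, ∂A = {i, j}.

Closed sets in (X, τ) are complements of opens:
  closed(X, τ) = {∅, {i}, {j}, {i, j}, {i, j, k, l, m}}.
int(A) = ⋃ {U ∈ τ : U ⊆ A}. Opens contained in A: ∅.
Taking the union of these: int(A) = ∅.
cl(A) = ⋂ {C closed : A ⊆ C}. Closed sets containing A: {i, j}, {i, j, k, l, m}.
Intersecting these: cl(A) = {i, j}.
∂A = cl(A) ∖ int(A) = {i, j} ∖ ∅ = {i, j}.
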